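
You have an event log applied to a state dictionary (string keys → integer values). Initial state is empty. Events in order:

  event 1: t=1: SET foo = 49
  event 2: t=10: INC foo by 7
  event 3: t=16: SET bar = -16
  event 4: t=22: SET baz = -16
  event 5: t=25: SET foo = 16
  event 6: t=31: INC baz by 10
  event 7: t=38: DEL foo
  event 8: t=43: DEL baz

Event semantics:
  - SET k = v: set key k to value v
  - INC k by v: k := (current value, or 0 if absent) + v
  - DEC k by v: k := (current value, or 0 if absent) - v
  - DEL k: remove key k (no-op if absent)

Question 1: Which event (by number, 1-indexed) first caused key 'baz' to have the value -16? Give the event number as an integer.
Looking for first event where baz becomes -16:
  event 4: baz (absent) -> -16  <-- first match

Answer: 4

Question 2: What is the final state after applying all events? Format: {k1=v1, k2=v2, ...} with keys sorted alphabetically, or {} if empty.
  after event 1 (t=1: SET foo = 49): {foo=49}
  after event 2 (t=10: INC foo by 7): {foo=56}
  after event 3 (t=16: SET bar = -16): {bar=-16, foo=56}
  after event 4 (t=22: SET baz = -16): {bar=-16, baz=-16, foo=56}
  after event 5 (t=25: SET foo = 16): {bar=-16, baz=-16, foo=16}
  after event 6 (t=31: INC baz by 10): {bar=-16, baz=-6, foo=16}
  after event 7 (t=38: DEL foo): {bar=-16, baz=-6}
  after event 8 (t=43: DEL baz): {bar=-16}

Answer: {bar=-16}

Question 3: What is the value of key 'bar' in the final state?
Track key 'bar' through all 8 events:
  event 1 (t=1: SET foo = 49): bar unchanged
  event 2 (t=10: INC foo by 7): bar unchanged
  event 3 (t=16: SET bar = -16): bar (absent) -> -16
  event 4 (t=22: SET baz = -16): bar unchanged
  event 5 (t=25: SET foo = 16): bar unchanged
  event 6 (t=31: INC baz by 10): bar unchanged
  event 7 (t=38: DEL foo): bar unchanged
  event 8 (t=43: DEL baz): bar unchanged
Final: bar = -16

Answer: -16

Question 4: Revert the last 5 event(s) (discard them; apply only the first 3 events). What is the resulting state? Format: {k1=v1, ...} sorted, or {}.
Keep first 3 events (discard last 5):
  after event 1 (t=1: SET foo = 49): {foo=49}
  after event 2 (t=10: INC foo by 7): {foo=56}
  after event 3 (t=16: SET bar = -16): {bar=-16, foo=56}

Answer: {bar=-16, foo=56}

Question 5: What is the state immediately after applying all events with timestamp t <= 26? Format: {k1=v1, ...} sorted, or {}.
Answer: {bar=-16, baz=-16, foo=16}

Derivation:
Apply events with t <= 26 (5 events):
  after event 1 (t=1: SET foo = 49): {foo=49}
  after event 2 (t=10: INC foo by 7): {foo=56}
  after event 3 (t=16: SET bar = -16): {bar=-16, foo=56}
  after event 4 (t=22: SET baz = -16): {bar=-16, baz=-16, foo=56}
  after event 5 (t=25: SET foo = 16): {bar=-16, baz=-16, foo=16}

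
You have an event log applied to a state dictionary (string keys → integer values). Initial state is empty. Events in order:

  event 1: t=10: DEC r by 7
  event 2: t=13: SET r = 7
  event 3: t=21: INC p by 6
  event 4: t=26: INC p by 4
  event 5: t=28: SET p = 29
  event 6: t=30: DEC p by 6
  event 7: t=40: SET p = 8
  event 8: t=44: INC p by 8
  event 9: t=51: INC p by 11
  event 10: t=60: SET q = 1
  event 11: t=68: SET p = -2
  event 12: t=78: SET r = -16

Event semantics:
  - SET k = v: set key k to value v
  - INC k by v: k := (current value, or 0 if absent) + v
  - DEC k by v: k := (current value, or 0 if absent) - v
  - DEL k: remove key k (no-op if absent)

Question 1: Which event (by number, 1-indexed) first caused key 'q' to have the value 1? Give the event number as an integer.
Answer: 10

Derivation:
Looking for first event where q becomes 1:
  event 10: q (absent) -> 1  <-- first match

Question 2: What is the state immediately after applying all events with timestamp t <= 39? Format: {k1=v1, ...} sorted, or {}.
Answer: {p=23, r=7}

Derivation:
Apply events with t <= 39 (6 events):
  after event 1 (t=10: DEC r by 7): {r=-7}
  after event 2 (t=13: SET r = 7): {r=7}
  after event 3 (t=21: INC p by 6): {p=6, r=7}
  after event 4 (t=26: INC p by 4): {p=10, r=7}
  after event 5 (t=28: SET p = 29): {p=29, r=7}
  after event 6 (t=30: DEC p by 6): {p=23, r=7}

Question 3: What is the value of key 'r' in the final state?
Answer: -16

Derivation:
Track key 'r' through all 12 events:
  event 1 (t=10: DEC r by 7): r (absent) -> -7
  event 2 (t=13: SET r = 7): r -7 -> 7
  event 3 (t=21: INC p by 6): r unchanged
  event 4 (t=26: INC p by 4): r unchanged
  event 5 (t=28: SET p = 29): r unchanged
  event 6 (t=30: DEC p by 6): r unchanged
  event 7 (t=40: SET p = 8): r unchanged
  event 8 (t=44: INC p by 8): r unchanged
  event 9 (t=51: INC p by 11): r unchanged
  event 10 (t=60: SET q = 1): r unchanged
  event 11 (t=68: SET p = -2): r unchanged
  event 12 (t=78: SET r = -16): r 7 -> -16
Final: r = -16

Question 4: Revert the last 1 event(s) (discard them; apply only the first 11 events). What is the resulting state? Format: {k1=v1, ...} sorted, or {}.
Keep first 11 events (discard last 1):
  after event 1 (t=10: DEC r by 7): {r=-7}
  after event 2 (t=13: SET r = 7): {r=7}
  after event 3 (t=21: INC p by 6): {p=6, r=7}
  after event 4 (t=26: INC p by 4): {p=10, r=7}
  after event 5 (t=28: SET p = 29): {p=29, r=7}
  after event 6 (t=30: DEC p by 6): {p=23, r=7}
  after event 7 (t=40: SET p = 8): {p=8, r=7}
  after event 8 (t=44: INC p by 8): {p=16, r=7}
  after event 9 (t=51: INC p by 11): {p=27, r=7}
  after event 10 (t=60: SET q = 1): {p=27, q=1, r=7}
  after event 11 (t=68: SET p = -2): {p=-2, q=1, r=7}

Answer: {p=-2, q=1, r=7}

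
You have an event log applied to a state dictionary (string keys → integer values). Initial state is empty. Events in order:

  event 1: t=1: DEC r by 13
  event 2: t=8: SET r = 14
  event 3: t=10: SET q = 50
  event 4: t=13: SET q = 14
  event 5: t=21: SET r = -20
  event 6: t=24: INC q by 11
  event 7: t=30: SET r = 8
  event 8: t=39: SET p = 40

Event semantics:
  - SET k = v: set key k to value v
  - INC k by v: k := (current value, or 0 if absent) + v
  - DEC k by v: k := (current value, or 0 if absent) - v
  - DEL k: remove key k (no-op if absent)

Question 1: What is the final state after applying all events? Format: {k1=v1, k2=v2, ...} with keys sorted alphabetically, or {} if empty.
  after event 1 (t=1: DEC r by 13): {r=-13}
  after event 2 (t=8: SET r = 14): {r=14}
  after event 3 (t=10: SET q = 50): {q=50, r=14}
  after event 4 (t=13: SET q = 14): {q=14, r=14}
  after event 5 (t=21: SET r = -20): {q=14, r=-20}
  after event 6 (t=24: INC q by 11): {q=25, r=-20}
  after event 7 (t=30: SET r = 8): {q=25, r=8}
  after event 8 (t=39: SET p = 40): {p=40, q=25, r=8}

Answer: {p=40, q=25, r=8}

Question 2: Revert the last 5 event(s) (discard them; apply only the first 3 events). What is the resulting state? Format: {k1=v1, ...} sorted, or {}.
Keep first 3 events (discard last 5):
  after event 1 (t=1: DEC r by 13): {r=-13}
  after event 2 (t=8: SET r = 14): {r=14}
  after event 3 (t=10: SET q = 50): {q=50, r=14}

Answer: {q=50, r=14}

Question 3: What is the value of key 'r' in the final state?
Answer: 8

Derivation:
Track key 'r' through all 8 events:
  event 1 (t=1: DEC r by 13): r (absent) -> -13
  event 2 (t=8: SET r = 14): r -13 -> 14
  event 3 (t=10: SET q = 50): r unchanged
  event 4 (t=13: SET q = 14): r unchanged
  event 5 (t=21: SET r = -20): r 14 -> -20
  event 6 (t=24: INC q by 11): r unchanged
  event 7 (t=30: SET r = 8): r -20 -> 8
  event 8 (t=39: SET p = 40): r unchanged
Final: r = 8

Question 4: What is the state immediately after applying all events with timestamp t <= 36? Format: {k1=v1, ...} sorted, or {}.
Answer: {q=25, r=8}

Derivation:
Apply events with t <= 36 (7 events):
  after event 1 (t=1: DEC r by 13): {r=-13}
  after event 2 (t=8: SET r = 14): {r=14}
  after event 3 (t=10: SET q = 50): {q=50, r=14}
  after event 4 (t=13: SET q = 14): {q=14, r=14}
  after event 5 (t=21: SET r = -20): {q=14, r=-20}
  after event 6 (t=24: INC q by 11): {q=25, r=-20}
  after event 7 (t=30: SET r = 8): {q=25, r=8}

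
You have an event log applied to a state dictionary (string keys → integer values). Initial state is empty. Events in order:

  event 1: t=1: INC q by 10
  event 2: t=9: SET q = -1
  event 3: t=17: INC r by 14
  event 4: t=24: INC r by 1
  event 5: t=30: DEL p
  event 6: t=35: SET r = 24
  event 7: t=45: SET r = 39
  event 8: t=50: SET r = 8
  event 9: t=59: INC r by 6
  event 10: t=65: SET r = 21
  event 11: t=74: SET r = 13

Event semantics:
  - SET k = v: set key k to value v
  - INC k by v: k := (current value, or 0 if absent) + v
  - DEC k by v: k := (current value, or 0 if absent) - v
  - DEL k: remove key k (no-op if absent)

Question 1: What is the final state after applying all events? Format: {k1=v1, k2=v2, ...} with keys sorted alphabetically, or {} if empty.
Answer: {q=-1, r=13}

Derivation:
  after event 1 (t=1: INC q by 10): {q=10}
  after event 2 (t=9: SET q = -1): {q=-1}
  after event 3 (t=17: INC r by 14): {q=-1, r=14}
  after event 4 (t=24: INC r by 1): {q=-1, r=15}
  after event 5 (t=30: DEL p): {q=-1, r=15}
  after event 6 (t=35: SET r = 24): {q=-1, r=24}
  after event 7 (t=45: SET r = 39): {q=-1, r=39}
  after event 8 (t=50: SET r = 8): {q=-1, r=8}
  after event 9 (t=59: INC r by 6): {q=-1, r=14}
  after event 10 (t=65: SET r = 21): {q=-1, r=21}
  after event 11 (t=74: SET r = 13): {q=-1, r=13}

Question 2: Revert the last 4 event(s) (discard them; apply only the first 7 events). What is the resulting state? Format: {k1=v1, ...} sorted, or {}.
Keep first 7 events (discard last 4):
  after event 1 (t=1: INC q by 10): {q=10}
  after event 2 (t=9: SET q = -1): {q=-1}
  after event 3 (t=17: INC r by 14): {q=-1, r=14}
  after event 4 (t=24: INC r by 1): {q=-1, r=15}
  after event 5 (t=30: DEL p): {q=-1, r=15}
  after event 6 (t=35: SET r = 24): {q=-1, r=24}
  after event 7 (t=45: SET r = 39): {q=-1, r=39}

Answer: {q=-1, r=39}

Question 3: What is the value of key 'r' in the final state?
Track key 'r' through all 11 events:
  event 1 (t=1: INC q by 10): r unchanged
  event 2 (t=9: SET q = -1): r unchanged
  event 3 (t=17: INC r by 14): r (absent) -> 14
  event 4 (t=24: INC r by 1): r 14 -> 15
  event 5 (t=30: DEL p): r unchanged
  event 6 (t=35: SET r = 24): r 15 -> 24
  event 7 (t=45: SET r = 39): r 24 -> 39
  event 8 (t=50: SET r = 8): r 39 -> 8
  event 9 (t=59: INC r by 6): r 8 -> 14
  event 10 (t=65: SET r = 21): r 14 -> 21
  event 11 (t=74: SET r = 13): r 21 -> 13
Final: r = 13

Answer: 13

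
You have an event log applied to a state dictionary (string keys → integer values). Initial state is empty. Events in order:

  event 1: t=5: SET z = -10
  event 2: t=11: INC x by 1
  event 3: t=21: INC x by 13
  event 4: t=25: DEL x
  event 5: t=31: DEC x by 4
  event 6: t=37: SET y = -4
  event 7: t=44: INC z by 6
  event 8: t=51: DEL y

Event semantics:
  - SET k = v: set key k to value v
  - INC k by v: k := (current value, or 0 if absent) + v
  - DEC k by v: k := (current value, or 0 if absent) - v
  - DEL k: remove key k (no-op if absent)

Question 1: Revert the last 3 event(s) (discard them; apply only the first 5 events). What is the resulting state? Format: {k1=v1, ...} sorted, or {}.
Answer: {x=-4, z=-10}

Derivation:
Keep first 5 events (discard last 3):
  after event 1 (t=5: SET z = -10): {z=-10}
  after event 2 (t=11: INC x by 1): {x=1, z=-10}
  after event 3 (t=21: INC x by 13): {x=14, z=-10}
  after event 4 (t=25: DEL x): {z=-10}
  after event 5 (t=31: DEC x by 4): {x=-4, z=-10}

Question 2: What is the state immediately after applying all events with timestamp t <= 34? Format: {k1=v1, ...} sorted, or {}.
Apply events with t <= 34 (5 events):
  after event 1 (t=5: SET z = -10): {z=-10}
  after event 2 (t=11: INC x by 1): {x=1, z=-10}
  after event 3 (t=21: INC x by 13): {x=14, z=-10}
  after event 4 (t=25: DEL x): {z=-10}
  after event 5 (t=31: DEC x by 4): {x=-4, z=-10}

Answer: {x=-4, z=-10}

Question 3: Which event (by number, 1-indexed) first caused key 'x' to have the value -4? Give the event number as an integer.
Answer: 5

Derivation:
Looking for first event where x becomes -4:
  event 2: x = 1
  event 3: x = 14
  event 4: x = (absent)
  event 5: x (absent) -> -4  <-- first match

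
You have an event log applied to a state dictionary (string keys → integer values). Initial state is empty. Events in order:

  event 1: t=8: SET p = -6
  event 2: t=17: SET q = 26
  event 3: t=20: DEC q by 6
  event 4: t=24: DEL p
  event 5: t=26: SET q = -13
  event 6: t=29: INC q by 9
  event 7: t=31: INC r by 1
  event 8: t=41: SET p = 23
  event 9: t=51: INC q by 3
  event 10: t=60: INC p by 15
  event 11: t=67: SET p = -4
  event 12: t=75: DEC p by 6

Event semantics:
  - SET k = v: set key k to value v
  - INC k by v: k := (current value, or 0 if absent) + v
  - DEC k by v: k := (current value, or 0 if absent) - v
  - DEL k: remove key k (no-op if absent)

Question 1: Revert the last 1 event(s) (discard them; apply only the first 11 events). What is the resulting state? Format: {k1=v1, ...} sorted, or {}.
Keep first 11 events (discard last 1):
  after event 1 (t=8: SET p = -6): {p=-6}
  after event 2 (t=17: SET q = 26): {p=-6, q=26}
  after event 3 (t=20: DEC q by 6): {p=-6, q=20}
  after event 4 (t=24: DEL p): {q=20}
  after event 5 (t=26: SET q = -13): {q=-13}
  after event 6 (t=29: INC q by 9): {q=-4}
  after event 7 (t=31: INC r by 1): {q=-4, r=1}
  after event 8 (t=41: SET p = 23): {p=23, q=-4, r=1}
  after event 9 (t=51: INC q by 3): {p=23, q=-1, r=1}
  after event 10 (t=60: INC p by 15): {p=38, q=-1, r=1}
  after event 11 (t=67: SET p = -4): {p=-4, q=-1, r=1}

Answer: {p=-4, q=-1, r=1}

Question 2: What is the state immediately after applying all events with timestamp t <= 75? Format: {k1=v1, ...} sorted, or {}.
Apply events with t <= 75 (12 events):
  after event 1 (t=8: SET p = -6): {p=-6}
  after event 2 (t=17: SET q = 26): {p=-6, q=26}
  after event 3 (t=20: DEC q by 6): {p=-6, q=20}
  after event 4 (t=24: DEL p): {q=20}
  after event 5 (t=26: SET q = -13): {q=-13}
  after event 6 (t=29: INC q by 9): {q=-4}
  after event 7 (t=31: INC r by 1): {q=-4, r=1}
  after event 8 (t=41: SET p = 23): {p=23, q=-4, r=1}
  after event 9 (t=51: INC q by 3): {p=23, q=-1, r=1}
  after event 10 (t=60: INC p by 15): {p=38, q=-1, r=1}
  after event 11 (t=67: SET p = -4): {p=-4, q=-1, r=1}
  after event 12 (t=75: DEC p by 6): {p=-10, q=-1, r=1}

Answer: {p=-10, q=-1, r=1}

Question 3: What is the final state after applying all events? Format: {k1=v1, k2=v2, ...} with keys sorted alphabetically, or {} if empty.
  after event 1 (t=8: SET p = -6): {p=-6}
  after event 2 (t=17: SET q = 26): {p=-6, q=26}
  after event 3 (t=20: DEC q by 6): {p=-6, q=20}
  after event 4 (t=24: DEL p): {q=20}
  after event 5 (t=26: SET q = -13): {q=-13}
  after event 6 (t=29: INC q by 9): {q=-4}
  after event 7 (t=31: INC r by 1): {q=-4, r=1}
  after event 8 (t=41: SET p = 23): {p=23, q=-4, r=1}
  after event 9 (t=51: INC q by 3): {p=23, q=-1, r=1}
  after event 10 (t=60: INC p by 15): {p=38, q=-1, r=1}
  after event 11 (t=67: SET p = -4): {p=-4, q=-1, r=1}
  after event 12 (t=75: DEC p by 6): {p=-10, q=-1, r=1}

Answer: {p=-10, q=-1, r=1}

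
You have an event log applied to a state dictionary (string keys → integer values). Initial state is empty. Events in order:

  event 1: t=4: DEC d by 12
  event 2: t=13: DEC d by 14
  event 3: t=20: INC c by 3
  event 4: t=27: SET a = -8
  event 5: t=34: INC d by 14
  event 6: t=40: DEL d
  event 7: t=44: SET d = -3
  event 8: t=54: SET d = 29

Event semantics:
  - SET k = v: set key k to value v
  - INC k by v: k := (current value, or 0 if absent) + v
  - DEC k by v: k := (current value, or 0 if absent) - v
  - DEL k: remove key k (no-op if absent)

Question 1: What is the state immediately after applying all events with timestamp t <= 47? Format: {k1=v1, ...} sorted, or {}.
Apply events with t <= 47 (7 events):
  after event 1 (t=4: DEC d by 12): {d=-12}
  after event 2 (t=13: DEC d by 14): {d=-26}
  after event 3 (t=20: INC c by 3): {c=3, d=-26}
  after event 4 (t=27: SET a = -8): {a=-8, c=3, d=-26}
  after event 5 (t=34: INC d by 14): {a=-8, c=3, d=-12}
  after event 6 (t=40: DEL d): {a=-8, c=3}
  after event 7 (t=44: SET d = -3): {a=-8, c=3, d=-3}

Answer: {a=-8, c=3, d=-3}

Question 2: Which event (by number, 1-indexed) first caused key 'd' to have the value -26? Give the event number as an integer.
Answer: 2

Derivation:
Looking for first event where d becomes -26:
  event 1: d = -12
  event 2: d -12 -> -26  <-- first match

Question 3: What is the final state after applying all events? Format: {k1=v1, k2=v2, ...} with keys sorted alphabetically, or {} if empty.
Answer: {a=-8, c=3, d=29}

Derivation:
  after event 1 (t=4: DEC d by 12): {d=-12}
  after event 2 (t=13: DEC d by 14): {d=-26}
  after event 3 (t=20: INC c by 3): {c=3, d=-26}
  after event 4 (t=27: SET a = -8): {a=-8, c=3, d=-26}
  after event 5 (t=34: INC d by 14): {a=-8, c=3, d=-12}
  after event 6 (t=40: DEL d): {a=-8, c=3}
  after event 7 (t=44: SET d = -3): {a=-8, c=3, d=-3}
  after event 8 (t=54: SET d = 29): {a=-8, c=3, d=29}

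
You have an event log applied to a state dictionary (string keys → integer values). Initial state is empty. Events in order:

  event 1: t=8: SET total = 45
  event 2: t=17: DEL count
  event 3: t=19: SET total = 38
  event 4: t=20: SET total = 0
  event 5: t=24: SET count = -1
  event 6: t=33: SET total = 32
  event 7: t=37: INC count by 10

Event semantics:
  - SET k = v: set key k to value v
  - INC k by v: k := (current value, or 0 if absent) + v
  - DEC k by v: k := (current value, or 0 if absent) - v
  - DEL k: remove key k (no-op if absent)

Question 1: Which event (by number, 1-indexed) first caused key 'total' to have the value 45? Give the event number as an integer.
Answer: 1

Derivation:
Looking for first event where total becomes 45:
  event 1: total (absent) -> 45  <-- first match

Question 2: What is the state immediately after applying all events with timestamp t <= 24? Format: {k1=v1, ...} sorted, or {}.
Apply events with t <= 24 (5 events):
  after event 1 (t=8: SET total = 45): {total=45}
  after event 2 (t=17: DEL count): {total=45}
  after event 3 (t=19: SET total = 38): {total=38}
  after event 4 (t=20: SET total = 0): {total=0}
  after event 5 (t=24: SET count = -1): {count=-1, total=0}

Answer: {count=-1, total=0}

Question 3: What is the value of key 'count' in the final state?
Track key 'count' through all 7 events:
  event 1 (t=8: SET total = 45): count unchanged
  event 2 (t=17: DEL count): count (absent) -> (absent)
  event 3 (t=19: SET total = 38): count unchanged
  event 4 (t=20: SET total = 0): count unchanged
  event 5 (t=24: SET count = -1): count (absent) -> -1
  event 6 (t=33: SET total = 32): count unchanged
  event 7 (t=37: INC count by 10): count -1 -> 9
Final: count = 9

Answer: 9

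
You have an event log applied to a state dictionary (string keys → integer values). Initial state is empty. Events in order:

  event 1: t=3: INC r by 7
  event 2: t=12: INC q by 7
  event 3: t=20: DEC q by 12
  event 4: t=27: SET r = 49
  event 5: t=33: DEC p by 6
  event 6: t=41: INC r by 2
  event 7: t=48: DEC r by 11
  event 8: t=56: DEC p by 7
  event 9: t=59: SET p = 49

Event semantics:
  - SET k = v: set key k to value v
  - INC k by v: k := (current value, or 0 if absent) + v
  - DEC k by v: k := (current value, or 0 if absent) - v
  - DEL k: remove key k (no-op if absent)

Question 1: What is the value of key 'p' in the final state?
Answer: 49

Derivation:
Track key 'p' through all 9 events:
  event 1 (t=3: INC r by 7): p unchanged
  event 2 (t=12: INC q by 7): p unchanged
  event 3 (t=20: DEC q by 12): p unchanged
  event 4 (t=27: SET r = 49): p unchanged
  event 5 (t=33: DEC p by 6): p (absent) -> -6
  event 6 (t=41: INC r by 2): p unchanged
  event 7 (t=48: DEC r by 11): p unchanged
  event 8 (t=56: DEC p by 7): p -6 -> -13
  event 9 (t=59: SET p = 49): p -13 -> 49
Final: p = 49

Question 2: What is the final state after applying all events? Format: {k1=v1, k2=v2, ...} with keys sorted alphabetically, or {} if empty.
Answer: {p=49, q=-5, r=40}

Derivation:
  after event 1 (t=3: INC r by 7): {r=7}
  after event 2 (t=12: INC q by 7): {q=7, r=7}
  after event 3 (t=20: DEC q by 12): {q=-5, r=7}
  after event 4 (t=27: SET r = 49): {q=-5, r=49}
  after event 5 (t=33: DEC p by 6): {p=-6, q=-5, r=49}
  after event 6 (t=41: INC r by 2): {p=-6, q=-5, r=51}
  after event 7 (t=48: DEC r by 11): {p=-6, q=-5, r=40}
  after event 8 (t=56: DEC p by 7): {p=-13, q=-5, r=40}
  after event 9 (t=59: SET p = 49): {p=49, q=-5, r=40}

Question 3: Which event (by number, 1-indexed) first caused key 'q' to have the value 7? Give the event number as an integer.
Looking for first event where q becomes 7:
  event 2: q (absent) -> 7  <-- first match

Answer: 2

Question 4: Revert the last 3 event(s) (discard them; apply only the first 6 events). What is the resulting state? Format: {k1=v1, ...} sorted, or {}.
Answer: {p=-6, q=-5, r=51}

Derivation:
Keep first 6 events (discard last 3):
  after event 1 (t=3: INC r by 7): {r=7}
  after event 2 (t=12: INC q by 7): {q=7, r=7}
  after event 3 (t=20: DEC q by 12): {q=-5, r=7}
  after event 4 (t=27: SET r = 49): {q=-5, r=49}
  after event 5 (t=33: DEC p by 6): {p=-6, q=-5, r=49}
  after event 6 (t=41: INC r by 2): {p=-6, q=-5, r=51}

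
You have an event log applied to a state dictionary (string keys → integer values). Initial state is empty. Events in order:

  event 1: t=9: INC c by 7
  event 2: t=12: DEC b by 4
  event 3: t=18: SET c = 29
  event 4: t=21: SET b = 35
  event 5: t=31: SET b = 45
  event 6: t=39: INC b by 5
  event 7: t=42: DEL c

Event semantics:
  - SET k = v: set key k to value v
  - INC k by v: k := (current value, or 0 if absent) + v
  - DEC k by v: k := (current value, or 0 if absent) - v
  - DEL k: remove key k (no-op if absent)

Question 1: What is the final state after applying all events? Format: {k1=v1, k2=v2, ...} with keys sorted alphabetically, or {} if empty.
Answer: {b=50}

Derivation:
  after event 1 (t=9: INC c by 7): {c=7}
  after event 2 (t=12: DEC b by 4): {b=-4, c=7}
  after event 3 (t=18: SET c = 29): {b=-4, c=29}
  after event 4 (t=21: SET b = 35): {b=35, c=29}
  after event 5 (t=31: SET b = 45): {b=45, c=29}
  after event 6 (t=39: INC b by 5): {b=50, c=29}
  after event 7 (t=42: DEL c): {b=50}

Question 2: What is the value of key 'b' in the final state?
Track key 'b' through all 7 events:
  event 1 (t=9: INC c by 7): b unchanged
  event 2 (t=12: DEC b by 4): b (absent) -> -4
  event 3 (t=18: SET c = 29): b unchanged
  event 4 (t=21: SET b = 35): b -4 -> 35
  event 5 (t=31: SET b = 45): b 35 -> 45
  event 6 (t=39: INC b by 5): b 45 -> 50
  event 7 (t=42: DEL c): b unchanged
Final: b = 50

Answer: 50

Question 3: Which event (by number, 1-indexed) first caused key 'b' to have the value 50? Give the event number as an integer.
Answer: 6

Derivation:
Looking for first event where b becomes 50:
  event 2: b = -4
  event 3: b = -4
  event 4: b = 35
  event 5: b = 45
  event 6: b 45 -> 50  <-- first match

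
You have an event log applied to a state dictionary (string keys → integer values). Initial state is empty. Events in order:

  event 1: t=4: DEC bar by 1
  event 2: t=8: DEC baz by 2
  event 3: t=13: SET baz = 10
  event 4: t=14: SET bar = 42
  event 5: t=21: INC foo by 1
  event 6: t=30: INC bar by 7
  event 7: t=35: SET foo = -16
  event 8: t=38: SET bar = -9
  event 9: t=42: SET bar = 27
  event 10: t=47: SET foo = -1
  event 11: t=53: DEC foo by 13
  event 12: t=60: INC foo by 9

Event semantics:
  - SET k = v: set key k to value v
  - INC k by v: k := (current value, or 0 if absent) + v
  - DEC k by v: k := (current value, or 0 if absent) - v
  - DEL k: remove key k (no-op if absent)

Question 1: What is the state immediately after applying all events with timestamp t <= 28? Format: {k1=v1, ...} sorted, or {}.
Answer: {bar=42, baz=10, foo=1}

Derivation:
Apply events with t <= 28 (5 events):
  after event 1 (t=4: DEC bar by 1): {bar=-1}
  after event 2 (t=8: DEC baz by 2): {bar=-1, baz=-2}
  after event 3 (t=13: SET baz = 10): {bar=-1, baz=10}
  after event 4 (t=14: SET bar = 42): {bar=42, baz=10}
  after event 5 (t=21: INC foo by 1): {bar=42, baz=10, foo=1}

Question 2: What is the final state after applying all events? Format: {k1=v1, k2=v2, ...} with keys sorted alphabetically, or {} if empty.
Answer: {bar=27, baz=10, foo=-5}

Derivation:
  after event 1 (t=4: DEC bar by 1): {bar=-1}
  after event 2 (t=8: DEC baz by 2): {bar=-1, baz=-2}
  after event 3 (t=13: SET baz = 10): {bar=-1, baz=10}
  after event 4 (t=14: SET bar = 42): {bar=42, baz=10}
  after event 5 (t=21: INC foo by 1): {bar=42, baz=10, foo=1}
  after event 6 (t=30: INC bar by 7): {bar=49, baz=10, foo=1}
  after event 7 (t=35: SET foo = -16): {bar=49, baz=10, foo=-16}
  after event 8 (t=38: SET bar = -9): {bar=-9, baz=10, foo=-16}
  after event 9 (t=42: SET bar = 27): {bar=27, baz=10, foo=-16}
  after event 10 (t=47: SET foo = -1): {bar=27, baz=10, foo=-1}
  after event 11 (t=53: DEC foo by 13): {bar=27, baz=10, foo=-14}
  after event 12 (t=60: INC foo by 9): {bar=27, baz=10, foo=-5}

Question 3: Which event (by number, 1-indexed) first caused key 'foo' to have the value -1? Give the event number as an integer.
Looking for first event where foo becomes -1:
  event 5: foo = 1
  event 6: foo = 1
  event 7: foo = -16
  event 8: foo = -16
  event 9: foo = -16
  event 10: foo -16 -> -1  <-- first match

Answer: 10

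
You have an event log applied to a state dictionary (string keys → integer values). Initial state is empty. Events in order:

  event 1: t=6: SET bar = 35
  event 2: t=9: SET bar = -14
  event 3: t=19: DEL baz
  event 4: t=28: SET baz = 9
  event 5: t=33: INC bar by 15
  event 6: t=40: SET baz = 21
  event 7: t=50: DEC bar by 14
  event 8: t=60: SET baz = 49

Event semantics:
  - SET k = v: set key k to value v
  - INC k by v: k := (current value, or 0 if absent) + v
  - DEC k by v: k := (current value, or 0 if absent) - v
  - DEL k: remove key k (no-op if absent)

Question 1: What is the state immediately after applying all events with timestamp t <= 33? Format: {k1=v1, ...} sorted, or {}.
Apply events with t <= 33 (5 events):
  after event 1 (t=6: SET bar = 35): {bar=35}
  after event 2 (t=9: SET bar = -14): {bar=-14}
  after event 3 (t=19: DEL baz): {bar=-14}
  after event 4 (t=28: SET baz = 9): {bar=-14, baz=9}
  after event 5 (t=33: INC bar by 15): {bar=1, baz=9}

Answer: {bar=1, baz=9}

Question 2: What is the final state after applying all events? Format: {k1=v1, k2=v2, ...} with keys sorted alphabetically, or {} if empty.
  after event 1 (t=6: SET bar = 35): {bar=35}
  after event 2 (t=9: SET bar = -14): {bar=-14}
  after event 3 (t=19: DEL baz): {bar=-14}
  after event 4 (t=28: SET baz = 9): {bar=-14, baz=9}
  after event 5 (t=33: INC bar by 15): {bar=1, baz=9}
  after event 6 (t=40: SET baz = 21): {bar=1, baz=21}
  after event 7 (t=50: DEC bar by 14): {bar=-13, baz=21}
  after event 8 (t=60: SET baz = 49): {bar=-13, baz=49}

Answer: {bar=-13, baz=49}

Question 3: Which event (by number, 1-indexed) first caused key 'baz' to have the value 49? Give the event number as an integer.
Looking for first event where baz becomes 49:
  event 4: baz = 9
  event 5: baz = 9
  event 6: baz = 21
  event 7: baz = 21
  event 8: baz 21 -> 49  <-- first match

Answer: 8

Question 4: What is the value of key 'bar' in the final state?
Answer: -13

Derivation:
Track key 'bar' through all 8 events:
  event 1 (t=6: SET bar = 35): bar (absent) -> 35
  event 2 (t=9: SET bar = -14): bar 35 -> -14
  event 3 (t=19: DEL baz): bar unchanged
  event 4 (t=28: SET baz = 9): bar unchanged
  event 5 (t=33: INC bar by 15): bar -14 -> 1
  event 6 (t=40: SET baz = 21): bar unchanged
  event 7 (t=50: DEC bar by 14): bar 1 -> -13
  event 8 (t=60: SET baz = 49): bar unchanged
Final: bar = -13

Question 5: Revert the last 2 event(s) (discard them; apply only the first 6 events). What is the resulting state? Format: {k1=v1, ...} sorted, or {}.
Keep first 6 events (discard last 2):
  after event 1 (t=6: SET bar = 35): {bar=35}
  after event 2 (t=9: SET bar = -14): {bar=-14}
  after event 3 (t=19: DEL baz): {bar=-14}
  after event 4 (t=28: SET baz = 9): {bar=-14, baz=9}
  after event 5 (t=33: INC bar by 15): {bar=1, baz=9}
  after event 6 (t=40: SET baz = 21): {bar=1, baz=21}

Answer: {bar=1, baz=21}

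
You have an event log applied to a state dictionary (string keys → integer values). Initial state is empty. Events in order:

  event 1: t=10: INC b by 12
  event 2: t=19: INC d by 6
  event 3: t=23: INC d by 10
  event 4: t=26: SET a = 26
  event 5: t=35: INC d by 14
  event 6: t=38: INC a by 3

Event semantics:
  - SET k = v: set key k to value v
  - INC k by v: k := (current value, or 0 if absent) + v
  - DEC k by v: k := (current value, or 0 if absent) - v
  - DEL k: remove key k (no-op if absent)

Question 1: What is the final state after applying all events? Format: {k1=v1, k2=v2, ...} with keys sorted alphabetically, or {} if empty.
  after event 1 (t=10: INC b by 12): {b=12}
  after event 2 (t=19: INC d by 6): {b=12, d=6}
  after event 3 (t=23: INC d by 10): {b=12, d=16}
  after event 4 (t=26: SET a = 26): {a=26, b=12, d=16}
  after event 5 (t=35: INC d by 14): {a=26, b=12, d=30}
  after event 6 (t=38: INC a by 3): {a=29, b=12, d=30}

Answer: {a=29, b=12, d=30}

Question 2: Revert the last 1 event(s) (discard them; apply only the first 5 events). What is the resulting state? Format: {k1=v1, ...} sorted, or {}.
Keep first 5 events (discard last 1):
  after event 1 (t=10: INC b by 12): {b=12}
  after event 2 (t=19: INC d by 6): {b=12, d=6}
  after event 3 (t=23: INC d by 10): {b=12, d=16}
  after event 4 (t=26: SET a = 26): {a=26, b=12, d=16}
  after event 5 (t=35: INC d by 14): {a=26, b=12, d=30}

Answer: {a=26, b=12, d=30}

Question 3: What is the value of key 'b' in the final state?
Track key 'b' through all 6 events:
  event 1 (t=10: INC b by 12): b (absent) -> 12
  event 2 (t=19: INC d by 6): b unchanged
  event 3 (t=23: INC d by 10): b unchanged
  event 4 (t=26: SET a = 26): b unchanged
  event 5 (t=35: INC d by 14): b unchanged
  event 6 (t=38: INC a by 3): b unchanged
Final: b = 12

Answer: 12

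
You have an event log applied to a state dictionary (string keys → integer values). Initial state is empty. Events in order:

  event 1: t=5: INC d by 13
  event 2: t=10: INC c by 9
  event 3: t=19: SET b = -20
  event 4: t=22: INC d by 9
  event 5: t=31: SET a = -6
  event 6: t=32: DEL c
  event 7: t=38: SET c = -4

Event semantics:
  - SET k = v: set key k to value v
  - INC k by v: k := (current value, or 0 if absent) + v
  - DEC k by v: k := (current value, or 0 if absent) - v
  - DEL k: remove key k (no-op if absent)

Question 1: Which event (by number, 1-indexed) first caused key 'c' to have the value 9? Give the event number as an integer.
Looking for first event where c becomes 9:
  event 2: c (absent) -> 9  <-- first match

Answer: 2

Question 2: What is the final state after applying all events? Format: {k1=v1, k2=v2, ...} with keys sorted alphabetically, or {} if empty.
  after event 1 (t=5: INC d by 13): {d=13}
  after event 2 (t=10: INC c by 9): {c=9, d=13}
  after event 3 (t=19: SET b = -20): {b=-20, c=9, d=13}
  after event 4 (t=22: INC d by 9): {b=-20, c=9, d=22}
  after event 5 (t=31: SET a = -6): {a=-6, b=-20, c=9, d=22}
  after event 6 (t=32: DEL c): {a=-6, b=-20, d=22}
  after event 7 (t=38: SET c = -4): {a=-6, b=-20, c=-4, d=22}

Answer: {a=-6, b=-20, c=-4, d=22}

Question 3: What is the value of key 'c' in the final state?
Track key 'c' through all 7 events:
  event 1 (t=5: INC d by 13): c unchanged
  event 2 (t=10: INC c by 9): c (absent) -> 9
  event 3 (t=19: SET b = -20): c unchanged
  event 4 (t=22: INC d by 9): c unchanged
  event 5 (t=31: SET a = -6): c unchanged
  event 6 (t=32: DEL c): c 9 -> (absent)
  event 7 (t=38: SET c = -4): c (absent) -> -4
Final: c = -4

Answer: -4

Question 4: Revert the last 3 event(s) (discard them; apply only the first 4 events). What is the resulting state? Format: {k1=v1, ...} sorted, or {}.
Keep first 4 events (discard last 3):
  after event 1 (t=5: INC d by 13): {d=13}
  after event 2 (t=10: INC c by 9): {c=9, d=13}
  after event 3 (t=19: SET b = -20): {b=-20, c=9, d=13}
  after event 4 (t=22: INC d by 9): {b=-20, c=9, d=22}

Answer: {b=-20, c=9, d=22}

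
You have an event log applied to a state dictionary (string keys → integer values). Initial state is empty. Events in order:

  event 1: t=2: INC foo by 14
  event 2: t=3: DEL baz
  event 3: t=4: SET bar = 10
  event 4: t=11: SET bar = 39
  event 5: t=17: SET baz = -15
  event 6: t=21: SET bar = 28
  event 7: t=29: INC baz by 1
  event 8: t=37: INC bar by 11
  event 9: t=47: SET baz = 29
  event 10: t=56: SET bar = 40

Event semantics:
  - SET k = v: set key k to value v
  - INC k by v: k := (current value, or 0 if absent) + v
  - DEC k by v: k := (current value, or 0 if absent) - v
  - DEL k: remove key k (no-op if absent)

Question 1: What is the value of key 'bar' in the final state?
Track key 'bar' through all 10 events:
  event 1 (t=2: INC foo by 14): bar unchanged
  event 2 (t=3: DEL baz): bar unchanged
  event 3 (t=4: SET bar = 10): bar (absent) -> 10
  event 4 (t=11: SET bar = 39): bar 10 -> 39
  event 5 (t=17: SET baz = -15): bar unchanged
  event 6 (t=21: SET bar = 28): bar 39 -> 28
  event 7 (t=29: INC baz by 1): bar unchanged
  event 8 (t=37: INC bar by 11): bar 28 -> 39
  event 9 (t=47: SET baz = 29): bar unchanged
  event 10 (t=56: SET bar = 40): bar 39 -> 40
Final: bar = 40

Answer: 40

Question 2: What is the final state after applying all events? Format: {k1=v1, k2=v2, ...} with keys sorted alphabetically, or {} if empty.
  after event 1 (t=2: INC foo by 14): {foo=14}
  after event 2 (t=3: DEL baz): {foo=14}
  after event 3 (t=4: SET bar = 10): {bar=10, foo=14}
  after event 4 (t=11: SET bar = 39): {bar=39, foo=14}
  after event 5 (t=17: SET baz = -15): {bar=39, baz=-15, foo=14}
  after event 6 (t=21: SET bar = 28): {bar=28, baz=-15, foo=14}
  after event 7 (t=29: INC baz by 1): {bar=28, baz=-14, foo=14}
  after event 8 (t=37: INC bar by 11): {bar=39, baz=-14, foo=14}
  after event 9 (t=47: SET baz = 29): {bar=39, baz=29, foo=14}
  after event 10 (t=56: SET bar = 40): {bar=40, baz=29, foo=14}

Answer: {bar=40, baz=29, foo=14}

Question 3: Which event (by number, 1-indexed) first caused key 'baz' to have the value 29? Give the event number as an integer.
Looking for first event where baz becomes 29:
  event 5: baz = -15
  event 6: baz = -15
  event 7: baz = -14
  event 8: baz = -14
  event 9: baz -14 -> 29  <-- first match

Answer: 9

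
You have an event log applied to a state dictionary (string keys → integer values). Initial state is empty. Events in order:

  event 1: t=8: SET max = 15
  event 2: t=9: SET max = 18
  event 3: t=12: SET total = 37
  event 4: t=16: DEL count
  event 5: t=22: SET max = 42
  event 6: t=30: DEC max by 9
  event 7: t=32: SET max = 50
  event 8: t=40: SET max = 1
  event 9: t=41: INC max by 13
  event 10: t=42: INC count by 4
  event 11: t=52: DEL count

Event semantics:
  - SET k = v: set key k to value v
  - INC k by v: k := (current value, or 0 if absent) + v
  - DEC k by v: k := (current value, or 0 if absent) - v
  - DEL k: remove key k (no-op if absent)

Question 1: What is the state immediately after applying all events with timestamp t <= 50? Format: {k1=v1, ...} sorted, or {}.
Answer: {count=4, max=14, total=37}

Derivation:
Apply events with t <= 50 (10 events):
  after event 1 (t=8: SET max = 15): {max=15}
  after event 2 (t=9: SET max = 18): {max=18}
  after event 3 (t=12: SET total = 37): {max=18, total=37}
  after event 4 (t=16: DEL count): {max=18, total=37}
  after event 5 (t=22: SET max = 42): {max=42, total=37}
  after event 6 (t=30: DEC max by 9): {max=33, total=37}
  after event 7 (t=32: SET max = 50): {max=50, total=37}
  after event 8 (t=40: SET max = 1): {max=1, total=37}
  after event 9 (t=41: INC max by 13): {max=14, total=37}
  after event 10 (t=42: INC count by 4): {count=4, max=14, total=37}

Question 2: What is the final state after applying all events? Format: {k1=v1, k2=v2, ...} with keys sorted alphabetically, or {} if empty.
Answer: {max=14, total=37}

Derivation:
  after event 1 (t=8: SET max = 15): {max=15}
  after event 2 (t=9: SET max = 18): {max=18}
  after event 3 (t=12: SET total = 37): {max=18, total=37}
  after event 4 (t=16: DEL count): {max=18, total=37}
  after event 5 (t=22: SET max = 42): {max=42, total=37}
  after event 6 (t=30: DEC max by 9): {max=33, total=37}
  after event 7 (t=32: SET max = 50): {max=50, total=37}
  after event 8 (t=40: SET max = 1): {max=1, total=37}
  after event 9 (t=41: INC max by 13): {max=14, total=37}
  after event 10 (t=42: INC count by 4): {count=4, max=14, total=37}
  after event 11 (t=52: DEL count): {max=14, total=37}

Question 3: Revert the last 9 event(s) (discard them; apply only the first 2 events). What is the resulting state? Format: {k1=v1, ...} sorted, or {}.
Answer: {max=18}

Derivation:
Keep first 2 events (discard last 9):
  after event 1 (t=8: SET max = 15): {max=15}
  after event 2 (t=9: SET max = 18): {max=18}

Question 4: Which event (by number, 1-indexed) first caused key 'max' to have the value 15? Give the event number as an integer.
Answer: 1

Derivation:
Looking for first event where max becomes 15:
  event 1: max (absent) -> 15  <-- first match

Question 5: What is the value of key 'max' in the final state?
Track key 'max' through all 11 events:
  event 1 (t=8: SET max = 15): max (absent) -> 15
  event 2 (t=9: SET max = 18): max 15 -> 18
  event 3 (t=12: SET total = 37): max unchanged
  event 4 (t=16: DEL count): max unchanged
  event 5 (t=22: SET max = 42): max 18 -> 42
  event 6 (t=30: DEC max by 9): max 42 -> 33
  event 7 (t=32: SET max = 50): max 33 -> 50
  event 8 (t=40: SET max = 1): max 50 -> 1
  event 9 (t=41: INC max by 13): max 1 -> 14
  event 10 (t=42: INC count by 4): max unchanged
  event 11 (t=52: DEL count): max unchanged
Final: max = 14

Answer: 14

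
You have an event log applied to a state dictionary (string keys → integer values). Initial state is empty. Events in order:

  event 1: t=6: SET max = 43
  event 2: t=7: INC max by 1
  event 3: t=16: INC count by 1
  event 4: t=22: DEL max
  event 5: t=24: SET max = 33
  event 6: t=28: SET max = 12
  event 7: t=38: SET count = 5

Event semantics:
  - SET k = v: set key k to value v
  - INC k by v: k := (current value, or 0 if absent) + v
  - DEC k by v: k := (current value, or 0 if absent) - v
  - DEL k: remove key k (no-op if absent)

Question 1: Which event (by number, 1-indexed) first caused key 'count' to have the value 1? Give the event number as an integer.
Answer: 3

Derivation:
Looking for first event where count becomes 1:
  event 3: count (absent) -> 1  <-- first match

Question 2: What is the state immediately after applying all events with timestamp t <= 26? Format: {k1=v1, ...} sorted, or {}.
Apply events with t <= 26 (5 events):
  after event 1 (t=6: SET max = 43): {max=43}
  after event 2 (t=7: INC max by 1): {max=44}
  after event 3 (t=16: INC count by 1): {count=1, max=44}
  after event 4 (t=22: DEL max): {count=1}
  after event 5 (t=24: SET max = 33): {count=1, max=33}

Answer: {count=1, max=33}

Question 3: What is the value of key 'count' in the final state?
Track key 'count' through all 7 events:
  event 1 (t=6: SET max = 43): count unchanged
  event 2 (t=7: INC max by 1): count unchanged
  event 3 (t=16: INC count by 1): count (absent) -> 1
  event 4 (t=22: DEL max): count unchanged
  event 5 (t=24: SET max = 33): count unchanged
  event 6 (t=28: SET max = 12): count unchanged
  event 7 (t=38: SET count = 5): count 1 -> 5
Final: count = 5

Answer: 5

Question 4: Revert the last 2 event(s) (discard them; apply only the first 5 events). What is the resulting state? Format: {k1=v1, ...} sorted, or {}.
Answer: {count=1, max=33}

Derivation:
Keep first 5 events (discard last 2):
  after event 1 (t=6: SET max = 43): {max=43}
  after event 2 (t=7: INC max by 1): {max=44}
  after event 3 (t=16: INC count by 1): {count=1, max=44}
  after event 4 (t=22: DEL max): {count=1}
  after event 5 (t=24: SET max = 33): {count=1, max=33}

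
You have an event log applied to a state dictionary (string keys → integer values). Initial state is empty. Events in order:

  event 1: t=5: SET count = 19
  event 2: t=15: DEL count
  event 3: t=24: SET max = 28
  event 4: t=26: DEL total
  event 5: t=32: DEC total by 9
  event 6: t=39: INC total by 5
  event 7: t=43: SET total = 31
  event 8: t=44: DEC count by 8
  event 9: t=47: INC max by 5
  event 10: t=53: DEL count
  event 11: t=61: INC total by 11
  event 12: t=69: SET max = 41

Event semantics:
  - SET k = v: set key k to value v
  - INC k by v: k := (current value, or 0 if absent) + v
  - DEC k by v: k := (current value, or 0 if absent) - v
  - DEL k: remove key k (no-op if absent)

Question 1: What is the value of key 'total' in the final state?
Answer: 42

Derivation:
Track key 'total' through all 12 events:
  event 1 (t=5: SET count = 19): total unchanged
  event 2 (t=15: DEL count): total unchanged
  event 3 (t=24: SET max = 28): total unchanged
  event 4 (t=26: DEL total): total (absent) -> (absent)
  event 5 (t=32: DEC total by 9): total (absent) -> -9
  event 6 (t=39: INC total by 5): total -9 -> -4
  event 7 (t=43: SET total = 31): total -4 -> 31
  event 8 (t=44: DEC count by 8): total unchanged
  event 9 (t=47: INC max by 5): total unchanged
  event 10 (t=53: DEL count): total unchanged
  event 11 (t=61: INC total by 11): total 31 -> 42
  event 12 (t=69: SET max = 41): total unchanged
Final: total = 42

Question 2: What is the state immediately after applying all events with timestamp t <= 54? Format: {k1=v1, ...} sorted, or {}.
Apply events with t <= 54 (10 events):
  after event 1 (t=5: SET count = 19): {count=19}
  after event 2 (t=15: DEL count): {}
  after event 3 (t=24: SET max = 28): {max=28}
  after event 4 (t=26: DEL total): {max=28}
  after event 5 (t=32: DEC total by 9): {max=28, total=-9}
  after event 6 (t=39: INC total by 5): {max=28, total=-4}
  after event 7 (t=43: SET total = 31): {max=28, total=31}
  after event 8 (t=44: DEC count by 8): {count=-8, max=28, total=31}
  after event 9 (t=47: INC max by 5): {count=-8, max=33, total=31}
  after event 10 (t=53: DEL count): {max=33, total=31}

Answer: {max=33, total=31}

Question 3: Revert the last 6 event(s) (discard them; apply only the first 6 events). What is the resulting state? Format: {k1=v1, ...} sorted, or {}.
Keep first 6 events (discard last 6):
  after event 1 (t=5: SET count = 19): {count=19}
  after event 2 (t=15: DEL count): {}
  after event 3 (t=24: SET max = 28): {max=28}
  after event 4 (t=26: DEL total): {max=28}
  after event 5 (t=32: DEC total by 9): {max=28, total=-9}
  after event 6 (t=39: INC total by 5): {max=28, total=-4}

Answer: {max=28, total=-4}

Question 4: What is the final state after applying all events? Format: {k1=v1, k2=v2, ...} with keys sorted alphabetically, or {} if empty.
  after event 1 (t=5: SET count = 19): {count=19}
  after event 2 (t=15: DEL count): {}
  after event 3 (t=24: SET max = 28): {max=28}
  after event 4 (t=26: DEL total): {max=28}
  after event 5 (t=32: DEC total by 9): {max=28, total=-9}
  after event 6 (t=39: INC total by 5): {max=28, total=-4}
  after event 7 (t=43: SET total = 31): {max=28, total=31}
  after event 8 (t=44: DEC count by 8): {count=-8, max=28, total=31}
  after event 9 (t=47: INC max by 5): {count=-8, max=33, total=31}
  after event 10 (t=53: DEL count): {max=33, total=31}
  after event 11 (t=61: INC total by 11): {max=33, total=42}
  after event 12 (t=69: SET max = 41): {max=41, total=42}

Answer: {max=41, total=42}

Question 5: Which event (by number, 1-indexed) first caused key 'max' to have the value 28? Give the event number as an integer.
Answer: 3

Derivation:
Looking for first event where max becomes 28:
  event 3: max (absent) -> 28  <-- first match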